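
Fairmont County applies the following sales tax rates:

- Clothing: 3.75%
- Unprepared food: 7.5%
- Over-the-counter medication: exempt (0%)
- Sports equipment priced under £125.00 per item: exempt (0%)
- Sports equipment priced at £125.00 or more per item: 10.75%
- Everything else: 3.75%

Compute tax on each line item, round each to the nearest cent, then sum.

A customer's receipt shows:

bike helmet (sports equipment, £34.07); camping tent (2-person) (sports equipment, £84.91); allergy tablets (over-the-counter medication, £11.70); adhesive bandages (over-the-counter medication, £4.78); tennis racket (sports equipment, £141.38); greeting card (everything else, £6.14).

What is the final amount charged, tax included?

£298.41

Bike helmet £34.07: sports equipment, under £125.00 → 0% → £0.00
Camping tent (2-person) £84.91: sports equipment, under £125.00 → 0% → £0.00
Allergy tablets £11.70: over-the-counter medication → 0% → £0.00
Adhesive bandages £4.78: over-the-counter medication → 0% → £0.00
Tennis racket £141.38: sports equipment, £125.00 or more → 10.75% → £15.20
Greeting card £6.14: everything else → 3.75% → £0.23
Subtotal = £282.98; tax = £15.43; total due = £298.41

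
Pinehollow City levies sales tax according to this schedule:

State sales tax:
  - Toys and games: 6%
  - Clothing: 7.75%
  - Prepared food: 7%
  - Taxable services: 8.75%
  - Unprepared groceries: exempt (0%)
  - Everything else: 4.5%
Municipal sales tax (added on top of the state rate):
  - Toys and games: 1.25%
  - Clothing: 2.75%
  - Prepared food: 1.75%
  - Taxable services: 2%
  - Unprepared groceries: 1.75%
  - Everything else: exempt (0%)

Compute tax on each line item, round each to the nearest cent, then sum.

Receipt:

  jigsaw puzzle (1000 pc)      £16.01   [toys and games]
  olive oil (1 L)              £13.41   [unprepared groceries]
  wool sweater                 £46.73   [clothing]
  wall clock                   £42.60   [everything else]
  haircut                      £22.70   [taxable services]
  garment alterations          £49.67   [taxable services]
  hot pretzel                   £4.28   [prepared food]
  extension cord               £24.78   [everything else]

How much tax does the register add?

£17.49

Jigsaw puzzle (1000 pc) £16.01: toys and games → 6% + 1.25% municipal = 7.25% → £1.16
Olive oil (1 L) £13.41: unprepared groceries → 0% + 1.75% municipal = 1.75% → £0.23
Wool sweater £46.73: clothing → 7.75% + 2.75% municipal = 10.5% → £4.91
Wall clock £42.60: everything else → 4.5% + 0% municipal = 4.5% → £1.92
Haircut £22.70: taxable services → 8.75% + 2% municipal = 10.75% → £2.44
Garment alterations £49.67: taxable services → 8.75% + 2% municipal = 10.75% → £5.34
Hot pretzel £4.28: prepared food → 7% + 1.75% municipal = 8.75% → £0.37
Extension cord £24.78: everything else → 4.5% + 0% municipal = 4.5% → £1.12
Total tax = £1.16 + £0.23 + £4.91 + £1.92 + £2.44 + £5.34 + £0.37 + £1.12 = £17.49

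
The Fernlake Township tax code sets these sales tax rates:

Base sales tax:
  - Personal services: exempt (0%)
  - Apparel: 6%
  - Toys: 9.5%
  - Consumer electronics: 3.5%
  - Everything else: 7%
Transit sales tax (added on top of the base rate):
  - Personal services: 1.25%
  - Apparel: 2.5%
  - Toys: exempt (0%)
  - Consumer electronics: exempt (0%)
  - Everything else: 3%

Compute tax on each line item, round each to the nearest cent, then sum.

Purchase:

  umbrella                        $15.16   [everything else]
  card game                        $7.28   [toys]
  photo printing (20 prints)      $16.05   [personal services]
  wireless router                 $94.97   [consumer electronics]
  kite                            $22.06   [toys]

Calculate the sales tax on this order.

Umbrella $15.16: everything else → 7% + 3% transit = 10% → $1.52
Card game $7.28: toys → 9.5% + 0% transit = 9.5% → $0.69
Photo printing (20 prints) $16.05: personal services → 0% + 1.25% transit = 1.25% → $0.20
Wireless router $94.97: consumer electronics → 3.5% + 0% transit = 3.5% → $3.32
Kite $22.06: toys → 9.5% + 0% transit = 9.5% → $2.10
Total tax = $1.52 + $0.69 + $0.20 + $3.32 + $2.10 = $7.83

$7.83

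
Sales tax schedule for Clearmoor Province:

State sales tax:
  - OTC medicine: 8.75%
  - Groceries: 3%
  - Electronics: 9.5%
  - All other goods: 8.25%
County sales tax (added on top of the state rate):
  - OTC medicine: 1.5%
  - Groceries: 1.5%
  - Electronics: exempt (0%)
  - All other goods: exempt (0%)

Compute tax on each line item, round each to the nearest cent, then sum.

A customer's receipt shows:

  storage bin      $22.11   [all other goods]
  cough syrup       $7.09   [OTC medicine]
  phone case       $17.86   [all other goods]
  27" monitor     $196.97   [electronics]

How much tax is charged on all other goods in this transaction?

Storage bin $22.11: all other goods → 8.25% + 0% county = 8.25% → $1.82
Phone case $17.86: all other goods → 8.25% + 0% county = 8.25% → $1.47
Tax on all other goods = $1.82 + $1.47 = $3.29

$3.29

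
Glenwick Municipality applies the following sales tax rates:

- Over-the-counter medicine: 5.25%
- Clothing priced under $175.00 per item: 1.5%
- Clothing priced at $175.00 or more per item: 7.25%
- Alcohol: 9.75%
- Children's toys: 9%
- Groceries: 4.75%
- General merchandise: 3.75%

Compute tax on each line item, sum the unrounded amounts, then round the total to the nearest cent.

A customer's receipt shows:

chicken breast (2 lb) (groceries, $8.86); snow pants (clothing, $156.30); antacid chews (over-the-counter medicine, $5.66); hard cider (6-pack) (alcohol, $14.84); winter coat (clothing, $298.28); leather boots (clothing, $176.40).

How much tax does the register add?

Chicken breast (2 lb) $8.86: groceries → 4.75% → $0.42085
Snow pants $156.30: clothing, under $175.00 → 1.5% → $2.3445
Antacid chews $5.66: over-the-counter medicine → 5.25% → $0.29715
Hard cider (6-pack) $14.84: alcohol → 9.75% → $1.4469
Winter coat $298.28: clothing, $175.00 or more → 7.25% → $21.6253
Leather boots $176.40: clothing, $175.00 or more → 7.25% → $12.789
Unrounded tax sum = $38.9237 → $38.92

$38.92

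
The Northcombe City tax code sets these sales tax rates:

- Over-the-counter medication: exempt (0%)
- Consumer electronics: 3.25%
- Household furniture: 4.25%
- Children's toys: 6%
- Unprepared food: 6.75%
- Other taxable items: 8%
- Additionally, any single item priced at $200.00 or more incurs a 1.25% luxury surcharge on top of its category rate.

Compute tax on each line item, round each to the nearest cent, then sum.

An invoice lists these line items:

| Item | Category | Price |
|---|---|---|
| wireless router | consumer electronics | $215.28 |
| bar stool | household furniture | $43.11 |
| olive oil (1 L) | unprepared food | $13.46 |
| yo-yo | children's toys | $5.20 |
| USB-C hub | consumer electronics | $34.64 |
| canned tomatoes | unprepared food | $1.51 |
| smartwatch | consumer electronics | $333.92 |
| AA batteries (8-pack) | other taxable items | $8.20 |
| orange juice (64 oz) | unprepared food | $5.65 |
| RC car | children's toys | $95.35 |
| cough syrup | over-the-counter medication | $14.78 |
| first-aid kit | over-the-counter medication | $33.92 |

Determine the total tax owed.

$35.76

Wireless router $215.28: consumer electronics → 3.25% + 1.25% surcharge = 4.5% → $9.69
Bar stool $43.11: household furniture → 4.25% → $1.83
Olive oil (1 L) $13.46: unprepared food → 6.75% → $0.91
Yo-yo $5.20: children's toys → 6% → $0.31
USB-C hub $34.64: consumer electronics → 3.25% → $1.13
Canned tomatoes $1.51: unprepared food → 6.75% → $0.10
Smartwatch $333.92: consumer electronics → 3.25% + 1.25% surcharge = 4.5% → $15.03
AA batteries (8-pack) $8.20: other taxable items → 8% → $0.66
Orange juice (64 oz) $5.65: unprepared food → 6.75% → $0.38
RC car $95.35: children's toys → 6% → $5.72
Cough syrup $14.78: over-the-counter medication → 0% → $0.00
First-aid kit $33.92: over-the-counter medication → 0% → $0.00
Total tax = $9.69 + $1.83 + $0.91 + $0.31 + $1.13 + $0.10 + $15.03 + $0.66 + $0.38 + $5.72 = $35.76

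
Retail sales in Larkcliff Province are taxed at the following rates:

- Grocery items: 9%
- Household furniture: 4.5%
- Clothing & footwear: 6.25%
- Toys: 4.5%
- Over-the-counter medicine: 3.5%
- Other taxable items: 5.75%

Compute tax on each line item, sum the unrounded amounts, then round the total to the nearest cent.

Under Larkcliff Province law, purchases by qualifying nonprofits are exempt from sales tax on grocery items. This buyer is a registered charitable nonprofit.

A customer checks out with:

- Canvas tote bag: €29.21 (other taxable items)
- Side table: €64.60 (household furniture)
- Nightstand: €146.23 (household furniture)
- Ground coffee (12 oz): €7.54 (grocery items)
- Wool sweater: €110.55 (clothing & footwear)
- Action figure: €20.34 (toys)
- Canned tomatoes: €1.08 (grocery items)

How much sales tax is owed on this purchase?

€18.99

Canvas tote bag €29.21: other taxable items → 5.75% → €1.679575
Side table €64.60: household furniture → 4.5% → €2.907
Nightstand €146.23: household furniture → 4.5% → €6.58035
Ground coffee (12 oz) €7.54: grocery items, buyer-exempt → 0% → €0.00
Wool sweater €110.55: clothing & footwear → 6.25% → €6.909375
Action figure €20.34: toys → 4.5% → €0.9153
Canned tomatoes €1.08: grocery items, buyer-exempt → 0% → €0.00
Unrounded tax sum = €18.9916 → €18.99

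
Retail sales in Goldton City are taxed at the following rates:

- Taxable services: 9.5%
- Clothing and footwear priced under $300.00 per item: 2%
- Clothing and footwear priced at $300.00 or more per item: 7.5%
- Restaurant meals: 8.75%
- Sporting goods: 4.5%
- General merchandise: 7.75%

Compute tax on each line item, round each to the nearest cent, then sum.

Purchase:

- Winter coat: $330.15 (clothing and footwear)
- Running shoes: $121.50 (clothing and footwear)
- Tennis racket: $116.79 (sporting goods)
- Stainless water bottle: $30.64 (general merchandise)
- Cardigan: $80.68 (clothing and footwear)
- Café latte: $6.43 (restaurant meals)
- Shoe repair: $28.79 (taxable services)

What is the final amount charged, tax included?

Winter coat $330.15: clothing and footwear, $300.00 or more → 7.5% → $24.76
Running shoes $121.50: clothing and footwear, under $300.00 → 2% → $2.43
Tennis racket $116.79: sporting goods → 4.5% → $5.26
Stainless water bottle $30.64: general merchandise → 7.75% → $2.37
Cardigan $80.68: clothing and footwear, under $300.00 → 2% → $1.61
Café latte $6.43: restaurant meals → 8.75% → $0.56
Shoe repair $28.79: taxable services → 9.5% → $2.74
Subtotal = $714.98; tax = $39.73; total due = $754.71

$754.71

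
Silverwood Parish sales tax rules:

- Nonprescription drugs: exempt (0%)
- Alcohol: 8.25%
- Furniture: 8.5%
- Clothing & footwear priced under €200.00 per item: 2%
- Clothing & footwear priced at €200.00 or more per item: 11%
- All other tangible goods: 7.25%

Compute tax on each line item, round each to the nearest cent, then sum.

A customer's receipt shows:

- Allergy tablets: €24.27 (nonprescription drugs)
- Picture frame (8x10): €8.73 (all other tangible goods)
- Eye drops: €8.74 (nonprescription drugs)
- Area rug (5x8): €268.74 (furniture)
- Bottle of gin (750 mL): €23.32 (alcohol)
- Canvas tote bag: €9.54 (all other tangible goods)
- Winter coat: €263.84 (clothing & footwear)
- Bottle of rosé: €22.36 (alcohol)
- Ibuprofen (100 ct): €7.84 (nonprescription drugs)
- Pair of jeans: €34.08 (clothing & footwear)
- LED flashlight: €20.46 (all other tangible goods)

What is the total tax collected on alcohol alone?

€3.76

Bottle of gin (750 mL) €23.32: alcohol → 8.25% → €1.92
Bottle of rosé €22.36: alcohol → 8.25% → €1.84
Tax on alcohol = €1.92 + €1.84 = €3.76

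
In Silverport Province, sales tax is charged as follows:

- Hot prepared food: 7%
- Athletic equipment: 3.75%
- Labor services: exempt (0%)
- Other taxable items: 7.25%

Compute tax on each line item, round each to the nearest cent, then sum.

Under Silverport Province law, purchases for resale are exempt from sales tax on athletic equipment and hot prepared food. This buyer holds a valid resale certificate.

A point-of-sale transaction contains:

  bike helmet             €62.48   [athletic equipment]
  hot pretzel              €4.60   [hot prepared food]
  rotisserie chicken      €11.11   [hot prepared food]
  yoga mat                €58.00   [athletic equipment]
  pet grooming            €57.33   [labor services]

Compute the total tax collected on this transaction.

Bike helmet €62.48: athletic equipment, buyer-exempt → 0% → €0.00
Hot pretzel €4.60: hot prepared food, buyer-exempt → 0% → €0.00
Rotisserie chicken €11.11: hot prepared food, buyer-exempt → 0% → €0.00
Yoga mat €58.00: athletic equipment, buyer-exempt → 0% → €0.00
Pet grooming €57.33: labor services → 0% → €0.00
Total tax = €0.00

€0.00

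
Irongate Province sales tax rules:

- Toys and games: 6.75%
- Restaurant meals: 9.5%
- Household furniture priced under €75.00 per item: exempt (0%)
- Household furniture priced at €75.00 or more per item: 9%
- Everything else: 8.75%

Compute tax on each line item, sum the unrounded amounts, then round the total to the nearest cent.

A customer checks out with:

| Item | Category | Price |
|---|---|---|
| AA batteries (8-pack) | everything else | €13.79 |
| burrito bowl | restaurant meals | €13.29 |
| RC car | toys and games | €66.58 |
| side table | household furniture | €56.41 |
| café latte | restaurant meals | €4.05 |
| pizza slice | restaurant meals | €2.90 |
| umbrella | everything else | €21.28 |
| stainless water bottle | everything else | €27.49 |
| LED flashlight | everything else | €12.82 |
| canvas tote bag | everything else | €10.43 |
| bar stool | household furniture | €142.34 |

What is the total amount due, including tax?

AA batteries (8-pack) €13.79: everything else → 8.75% → €1.206625
Burrito bowl €13.29: restaurant meals → 9.5% → €1.26255
RC car €66.58: toys and games → 6.75% → €4.49415
Side table €56.41: household furniture, under €75.00 → 0% → €0.00
Café latte €4.05: restaurant meals → 9.5% → €0.38475
Pizza slice €2.90: restaurant meals → 9.5% → €0.2755
Umbrella €21.28: everything else → 8.75% → €1.862
Stainless water bottle €27.49: everything else → 8.75% → €2.405375
LED flashlight €12.82: everything else → 8.75% → €1.12175
Canvas tote bag €10.43: everything else → 8.75% → €0.912625
Bar stool €142.34: household furniture, €75.00 or more → 9% → €12.8106
Subtotal = €371.38; unrounded tax = €26.735925 → €26.74; total due = €398.12

€398.12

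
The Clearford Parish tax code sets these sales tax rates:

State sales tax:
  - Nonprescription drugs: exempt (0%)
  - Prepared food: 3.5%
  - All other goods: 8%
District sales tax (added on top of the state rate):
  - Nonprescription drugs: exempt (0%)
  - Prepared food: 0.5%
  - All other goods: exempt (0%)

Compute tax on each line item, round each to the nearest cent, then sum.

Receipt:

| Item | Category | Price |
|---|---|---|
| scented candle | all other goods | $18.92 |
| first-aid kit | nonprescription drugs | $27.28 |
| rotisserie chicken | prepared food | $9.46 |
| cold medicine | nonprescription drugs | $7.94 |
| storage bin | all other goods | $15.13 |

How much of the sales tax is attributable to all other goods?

$2.72

Scented candle $18.92: all other goods → 8% + 0% district = 8% → $1.51
Storage bin $15.13: all other goods → 8% + 0% district = 8% → $1.21
Tax on all other goods = $1.51 + $1.21 = $2.72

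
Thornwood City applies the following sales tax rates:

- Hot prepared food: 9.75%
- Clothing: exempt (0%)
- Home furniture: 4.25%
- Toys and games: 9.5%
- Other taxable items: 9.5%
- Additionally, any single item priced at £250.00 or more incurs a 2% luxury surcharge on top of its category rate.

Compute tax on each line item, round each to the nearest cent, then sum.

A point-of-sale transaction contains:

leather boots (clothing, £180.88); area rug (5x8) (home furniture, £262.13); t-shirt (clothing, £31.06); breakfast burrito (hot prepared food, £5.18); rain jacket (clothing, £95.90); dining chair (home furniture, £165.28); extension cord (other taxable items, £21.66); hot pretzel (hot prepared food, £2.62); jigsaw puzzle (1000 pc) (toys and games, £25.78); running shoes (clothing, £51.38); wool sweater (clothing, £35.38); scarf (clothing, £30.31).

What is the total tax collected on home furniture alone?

Area rug (5x8) £262.13: home furniture → 4.25% + 2% surcharge = 6.25% → £16.38
Dining chair £165.28: home furniture → 4.25% → £7.02
Tax on home furniture = £16.38 + £7.02 = £23.40

£23.40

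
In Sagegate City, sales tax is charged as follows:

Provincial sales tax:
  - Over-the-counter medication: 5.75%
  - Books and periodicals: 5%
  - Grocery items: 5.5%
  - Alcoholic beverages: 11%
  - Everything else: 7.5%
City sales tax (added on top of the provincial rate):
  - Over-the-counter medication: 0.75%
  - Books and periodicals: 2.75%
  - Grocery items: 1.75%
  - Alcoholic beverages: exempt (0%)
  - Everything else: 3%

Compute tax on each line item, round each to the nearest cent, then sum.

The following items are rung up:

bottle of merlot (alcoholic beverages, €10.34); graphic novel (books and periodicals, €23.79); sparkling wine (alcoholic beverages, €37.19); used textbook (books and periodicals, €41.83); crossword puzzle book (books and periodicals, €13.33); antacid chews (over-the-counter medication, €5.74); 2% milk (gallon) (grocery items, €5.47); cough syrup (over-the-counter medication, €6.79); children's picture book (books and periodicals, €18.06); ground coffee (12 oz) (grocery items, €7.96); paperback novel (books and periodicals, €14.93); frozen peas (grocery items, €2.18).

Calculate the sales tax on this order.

€15.85

Bottle of merlot €10.34: alcoholic beverages → 11% + 0% city = 11% → €1.14
Graphic novel €23.79: books and periodicals → 5% + 2.75% city = 7.75% → €1.84
Sparkling wine €37.19: alcoholic beverages → 11% + 0% city = 11% → €4.09
Used textbook €41.83: books and periodicals → 5% + 2.75% city = 7.75% → €3.24
Crossword puzzle book €13.33: books and periodicals → 5% + 2.75% city = 7.75% → €1.03
Antacid chews €5.74: over-the-counter medication → 5.75% + 0.75% city = 6.5% → €0.37
2% milk (gallon) €5.47: grocery items → 5.5% + 1.75% city = 7.25% → €0.40
Cough syrup €6.79: over-the-counter medication → 5.75% + 0.75% city = 6.5% → €0.44
Children's picture book €18.06: books and periodicals → 5% + 2.75% city = 7.75% → €1.40
Ground coffee (12 oz) €7.96: grocery items → 5.5% + 1.75% city = 7.25% → €0.58
Paperback novel €14.93: books and periodicals → 5% + 2.75% city = 7.75% → €1.16
Frozen peas €2.18: grocery items → 5.5% + 1.75% city = 7.25% → €0.16
Total tax = €1.14 + €1.84 + €4.09 + €3.24 + €1.03 + €0.37 + €0.40 + €0.44 + €1.40 + €0.58 + €1.16 + €0.16 = €15.85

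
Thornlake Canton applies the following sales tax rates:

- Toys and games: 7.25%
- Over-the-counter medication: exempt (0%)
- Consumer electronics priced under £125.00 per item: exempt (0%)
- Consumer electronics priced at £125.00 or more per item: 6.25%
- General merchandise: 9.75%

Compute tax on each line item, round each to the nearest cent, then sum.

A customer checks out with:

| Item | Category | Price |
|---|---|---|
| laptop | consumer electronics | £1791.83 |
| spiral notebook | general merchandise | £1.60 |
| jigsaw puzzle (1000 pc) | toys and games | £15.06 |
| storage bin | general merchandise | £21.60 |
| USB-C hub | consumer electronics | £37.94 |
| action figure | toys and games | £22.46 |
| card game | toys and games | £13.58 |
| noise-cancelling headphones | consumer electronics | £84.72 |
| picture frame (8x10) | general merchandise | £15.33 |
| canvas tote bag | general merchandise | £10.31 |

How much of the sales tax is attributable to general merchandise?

Spiral notebook £1.60: general merchandise → 9.75% → £0.16
Storage bin £21.60: general merchandise → 9.75% → £2.11
Picture frame (8x10) £15.33: general merchandise → 9.75% → £1.49
Canvas tote bag £10.31: general merchandise → 9.75% → £1.01
Tax on general merchandise = £0.16 + £2.11 + £1.49 + £1.01 = £4.77

£4.77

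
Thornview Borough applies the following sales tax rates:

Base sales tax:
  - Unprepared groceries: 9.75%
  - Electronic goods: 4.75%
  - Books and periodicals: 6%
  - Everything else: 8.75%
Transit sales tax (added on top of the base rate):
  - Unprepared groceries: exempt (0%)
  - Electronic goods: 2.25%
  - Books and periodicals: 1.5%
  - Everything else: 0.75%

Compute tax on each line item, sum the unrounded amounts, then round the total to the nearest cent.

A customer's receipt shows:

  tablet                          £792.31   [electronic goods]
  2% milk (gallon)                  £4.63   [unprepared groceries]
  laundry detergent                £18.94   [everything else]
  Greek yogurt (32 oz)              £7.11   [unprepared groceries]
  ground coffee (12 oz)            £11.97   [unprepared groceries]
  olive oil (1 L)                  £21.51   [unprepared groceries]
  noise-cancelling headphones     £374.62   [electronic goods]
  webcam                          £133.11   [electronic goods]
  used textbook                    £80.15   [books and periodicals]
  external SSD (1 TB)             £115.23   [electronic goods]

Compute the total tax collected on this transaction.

£111.29

Tablet £792.31: electronic goods → 4.75% + 2.25% transit = 7% → £55.4617
2% milk (gallon) £4.63: unprepared groceries → 9.75% + 0% transit = 9.75% → £0.451425
Laundry detergent £18.94: everything else → 8.75% + 0.75% transit = 9.5% → £1.7993
Greek yogurt (32 oz) £7.11: unprepared groceries → 9.75% + 0% transit = 9.75% → £0.693225
Ground coffee (12 oz) £11.97: unprepared groceries → 9.75% + 0% transit = 9.75% → £1.167075
Olive oil (1 L) £21.51: unprepared groceries → 9.75% + 0% transit = 9.75% → £2.097225
Noise-cancelling headphones £374.62: electronic goods → 4.75% + 2.25% transit = 7% → £26.2234
Webcam £133.11: electronic goods → 4.75% + 2.25% transit = 7% → £9.3177
Used textbook £80.15: books and periodicals → 6% + 1.5% transit = 7.5% → £6.01125
External SSD (1 TB) £115.23: electronic goods → 4.75% + 2.25% transit = 7% → £8.0661
Unrounded tax sum = £111.2884 → £111.29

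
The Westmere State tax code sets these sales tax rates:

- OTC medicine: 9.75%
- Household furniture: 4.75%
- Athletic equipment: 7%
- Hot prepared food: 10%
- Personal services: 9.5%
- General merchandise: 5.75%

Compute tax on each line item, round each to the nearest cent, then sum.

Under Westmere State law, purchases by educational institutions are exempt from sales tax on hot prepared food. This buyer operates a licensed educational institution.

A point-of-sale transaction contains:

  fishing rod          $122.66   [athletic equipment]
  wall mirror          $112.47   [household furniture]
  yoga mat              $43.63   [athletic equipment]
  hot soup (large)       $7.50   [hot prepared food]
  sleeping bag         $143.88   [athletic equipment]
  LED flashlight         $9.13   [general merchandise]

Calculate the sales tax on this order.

Fishing rod $122.66: athletic equipment → 7% → $8.59
Wall mirror $112.47: household furniture → 4.75% → $5.34
Yoga mat $43.63: athletic equipment → 7% → $3.05
Hot soup (large) $7.50: hot prepared food, buyer-exempt → 0% → $0.00
Sleeping bag $143.88: athletic equipment → 7% → $10.07
LED flashlight $9.13: general merchandise → 5.75% → $0.52
Total tax = $8.59 + $5.34 + $3.05 + $10.07 + $0.52 = $27.57

$27.57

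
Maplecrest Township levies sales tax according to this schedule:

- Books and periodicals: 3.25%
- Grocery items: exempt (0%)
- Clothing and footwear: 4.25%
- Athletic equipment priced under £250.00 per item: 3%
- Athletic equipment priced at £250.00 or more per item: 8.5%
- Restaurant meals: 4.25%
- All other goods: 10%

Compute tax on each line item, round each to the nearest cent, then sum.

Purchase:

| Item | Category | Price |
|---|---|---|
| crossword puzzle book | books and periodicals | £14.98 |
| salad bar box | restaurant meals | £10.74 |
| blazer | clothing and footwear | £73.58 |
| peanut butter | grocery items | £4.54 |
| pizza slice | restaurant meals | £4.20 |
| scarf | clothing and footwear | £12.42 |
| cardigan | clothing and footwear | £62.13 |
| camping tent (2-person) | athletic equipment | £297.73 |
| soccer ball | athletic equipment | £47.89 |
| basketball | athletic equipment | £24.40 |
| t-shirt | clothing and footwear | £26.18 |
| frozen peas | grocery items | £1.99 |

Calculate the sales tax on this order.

Crossword puzzle book £14.98: books and periodicals → 3.25% → £0.49
Salad bar box £10.74: restaurant meals → 4.25% → £0.46
Blazer £73.58: clothing and footwear → 4.25% → £3.13
Peanut butter £4.54: grocery items → 0% → £0.00
Pizza slice £4.20: restaurant meals → 4.25% → £0.18
Scarf £12.42: clothing and footwear → 4.25% → £0.53
Cardigan £62.13: clothing and footwear → 4.25% → £2.64
Camping tent (2-person) £297.73: athletic equipment, £250.00 or more → 8.5% → £25.31
Soccer ball £47.89: athletic equipment, under £250.00 → 3% → £1.44
Basketball £24.40: athletic equipment, under £250.00 → 3% → £0.73
T-shirt £26.18: clothing and footwear → 4.25% → £1.11
Frozen peas £1.99: grocery items → 0% → £0.00
Total tax = £0.49 + £0.46 + £3.13 + £0.18 + £0.53 + £2.64 + £25.31 + £1.44 + £0.73 + £1.11 = £36.02

£36.02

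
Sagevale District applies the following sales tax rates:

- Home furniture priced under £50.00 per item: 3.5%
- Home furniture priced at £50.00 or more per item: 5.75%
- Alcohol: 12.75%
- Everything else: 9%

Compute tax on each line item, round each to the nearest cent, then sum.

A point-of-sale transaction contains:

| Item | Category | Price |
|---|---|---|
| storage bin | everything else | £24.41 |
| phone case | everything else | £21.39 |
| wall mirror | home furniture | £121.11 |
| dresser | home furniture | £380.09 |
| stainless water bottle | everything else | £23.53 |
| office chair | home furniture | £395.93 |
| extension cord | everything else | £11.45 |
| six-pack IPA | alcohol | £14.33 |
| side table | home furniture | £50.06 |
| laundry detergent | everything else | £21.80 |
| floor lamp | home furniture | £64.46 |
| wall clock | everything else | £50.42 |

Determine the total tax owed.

£73.79

Storage bin £24.41: everything else → 9% → £2.20
Phone case £21.39: everything else → 9% → £1.93
Wall mirror £121.11: home furniture, £50.00 or more → 5.75% → £6.96
Dresser £380.09: home furniture, £50.00 or more → 5.75% → £21.86
Stainless water bottle £23.53: everything else → 9% → £2.12
Office chair £395.93: home furniture, £50.00 or more → 5.75% → £22.77
Extension cord £11.45: everything else → 9% → £1.03
Six-pack IPA £14.33: alcohol → 12.75% → £1.83
Side table £50.06: home furniture, £50.00 or more → 5.75% → £2.88
Laundry detergent £21.80: everything else → 9% → £1.96
Floor lamp £64.46: home furniture, £50.00 or more → 5.75% → £3.71
Wall clock £50.42: everything else → 9% → £4.54
Total tax = £2.20 + £1.93 + £6.96 + £21.86 + £2.12 + £22.77 + £1.03 + £1.83 + £2.88 + £1.96 + £3.71 + £4.54 = £73.79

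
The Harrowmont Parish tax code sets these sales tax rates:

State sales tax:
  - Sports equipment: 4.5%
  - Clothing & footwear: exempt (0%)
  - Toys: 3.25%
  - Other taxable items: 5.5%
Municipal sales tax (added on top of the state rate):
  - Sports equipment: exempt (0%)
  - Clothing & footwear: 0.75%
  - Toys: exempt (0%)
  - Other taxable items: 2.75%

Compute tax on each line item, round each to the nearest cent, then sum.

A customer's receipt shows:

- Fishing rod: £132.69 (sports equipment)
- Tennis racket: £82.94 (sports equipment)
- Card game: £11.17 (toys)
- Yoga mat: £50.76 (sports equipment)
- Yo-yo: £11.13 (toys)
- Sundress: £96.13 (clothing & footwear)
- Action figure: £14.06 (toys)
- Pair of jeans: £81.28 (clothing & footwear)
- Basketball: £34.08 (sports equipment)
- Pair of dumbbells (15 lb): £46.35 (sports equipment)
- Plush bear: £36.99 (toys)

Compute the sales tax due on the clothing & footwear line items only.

Sundress £96.13: clothing & footwear → 0% + 0.75% municipal = 0.75% → £0.72
Pair of jeans £81.28: clothing & footwear → 0% + 0.75% municipal = 0.75% → £0.61
Tax on clothing & footwear = £0.72 + £0.61 = £1.33

£1.33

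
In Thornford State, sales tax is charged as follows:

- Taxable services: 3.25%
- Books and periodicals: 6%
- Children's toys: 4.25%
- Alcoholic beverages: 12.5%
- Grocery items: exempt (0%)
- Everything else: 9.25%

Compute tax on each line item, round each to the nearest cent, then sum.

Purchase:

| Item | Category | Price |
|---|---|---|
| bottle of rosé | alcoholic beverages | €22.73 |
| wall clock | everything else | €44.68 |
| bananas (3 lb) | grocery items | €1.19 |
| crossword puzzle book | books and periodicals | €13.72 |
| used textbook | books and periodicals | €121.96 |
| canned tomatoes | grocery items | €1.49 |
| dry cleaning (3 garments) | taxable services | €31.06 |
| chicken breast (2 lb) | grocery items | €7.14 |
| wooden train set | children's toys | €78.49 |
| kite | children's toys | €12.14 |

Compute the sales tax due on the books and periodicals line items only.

Crossword puzzle book €13.72: books and periodicals → 6% → €0.82
Used textbook €121.96: books and periodicals → 6% → €7.32
Tax on books and periodicals = €0.82 + €7.32 = €8.14

€8.14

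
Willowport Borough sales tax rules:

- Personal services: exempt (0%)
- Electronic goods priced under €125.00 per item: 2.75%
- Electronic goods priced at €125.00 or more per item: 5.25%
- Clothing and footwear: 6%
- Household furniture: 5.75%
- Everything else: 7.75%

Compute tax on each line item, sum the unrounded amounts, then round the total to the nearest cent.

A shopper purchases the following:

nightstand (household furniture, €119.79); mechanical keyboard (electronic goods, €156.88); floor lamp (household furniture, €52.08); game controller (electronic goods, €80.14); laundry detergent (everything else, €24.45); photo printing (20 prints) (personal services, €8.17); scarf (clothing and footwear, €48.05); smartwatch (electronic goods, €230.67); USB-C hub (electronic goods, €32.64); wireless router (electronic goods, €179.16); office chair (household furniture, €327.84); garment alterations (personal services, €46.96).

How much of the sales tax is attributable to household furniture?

Nightstand €119.79: household furniture → 5.75% → €6.887925
Floor lamp €52.08: household furniture → 5.75% → €2.9946
Office chair €327.84: household furniture → 5.75% → €18.8508
Tax on household furniture: unrounded sum = €28.733325 → €28.73

€28.73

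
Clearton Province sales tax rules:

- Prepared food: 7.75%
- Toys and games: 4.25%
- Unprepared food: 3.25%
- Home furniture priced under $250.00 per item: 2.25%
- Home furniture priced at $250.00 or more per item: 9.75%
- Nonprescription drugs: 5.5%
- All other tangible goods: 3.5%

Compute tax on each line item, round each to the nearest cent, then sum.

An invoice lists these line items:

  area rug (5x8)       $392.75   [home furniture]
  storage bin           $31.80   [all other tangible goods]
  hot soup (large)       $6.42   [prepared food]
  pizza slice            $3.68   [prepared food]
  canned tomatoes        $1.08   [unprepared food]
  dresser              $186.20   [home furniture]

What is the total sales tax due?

$44.42

Area rug (5x8) $392.75: home furniture, $250.00 or more → 9.75% → $38.29
Storage bin $31.80: all other tangible goods → 3.5% → $1.11
Hot soup (large) $6.42: prepared food → 7.75% → $0.50
Pizza slice $3.68: prepared food → 7.75% → $0.29
Canned tomatoes $1.08: unprepared food → 3.25% → $0.04
Dresser $186.20: home furniture, under $250.00 → 2.25% → $4.19
Total tax = $38.29 + $1.11 + $0.50 + $0.29 + $0.04 + $4.19 = $44.42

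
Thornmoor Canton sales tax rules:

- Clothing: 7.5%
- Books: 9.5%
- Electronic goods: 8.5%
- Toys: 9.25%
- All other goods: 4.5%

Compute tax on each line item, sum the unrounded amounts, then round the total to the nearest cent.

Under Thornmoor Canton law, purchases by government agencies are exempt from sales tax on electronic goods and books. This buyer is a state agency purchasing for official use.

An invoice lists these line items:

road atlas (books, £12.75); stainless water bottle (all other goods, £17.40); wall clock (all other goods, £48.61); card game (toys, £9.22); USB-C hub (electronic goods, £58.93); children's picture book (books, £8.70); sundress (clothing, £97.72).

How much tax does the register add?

£11.15

Road atlas £12.75: books, buyer-exempt → 0% → £0.00
Stainless water bottle £17.40: all other goods → 4.5% → £0.783
Wall clock £48.61: all other goods → 4.5% → £2.18745
Card game £9.22: toys → 9.25% → £0.85285
USB-C hub £58.93: electronic goods, buyer-exempt → 0% → £0.00
Children's picture book £8.70: books, buyer-exempt → 0% → £0.00
Sundress £97.72: clothing → 7.5% → £7.329
Unrounded tax sum = £11.1523 → £11.15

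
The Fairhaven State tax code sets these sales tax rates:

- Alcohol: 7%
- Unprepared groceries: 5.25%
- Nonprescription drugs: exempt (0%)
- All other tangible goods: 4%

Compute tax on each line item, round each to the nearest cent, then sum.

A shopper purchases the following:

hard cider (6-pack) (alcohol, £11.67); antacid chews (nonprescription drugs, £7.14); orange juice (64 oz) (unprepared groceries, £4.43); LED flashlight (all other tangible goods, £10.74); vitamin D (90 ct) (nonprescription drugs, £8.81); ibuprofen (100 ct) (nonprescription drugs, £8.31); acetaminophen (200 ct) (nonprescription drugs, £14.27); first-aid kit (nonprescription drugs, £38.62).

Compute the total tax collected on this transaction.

Hard cider (6-pack) £11.67: alcohol → 7% → £0.82
Antacid chews £7.14: nonprescription drugs → 0% → £0.00
Orange juice (64 oz) £4.43: unprepared groceries → 5.25% → £0.23
LED flashlight £10.74: all other tangible goods → 4% → £0.43
Vitamin D (90 ct) £8.81: nonprescription drugs → 0% → £0.00
Ibuprofen (100 ct) £8.31: nonprescription drugs → 0% → £0.00
Acetaminophen (200 ct) £14.27: nonprescription drugs → 0% → £0.00
First-aid kit £38.62: nonprescription drugs → 0% → £0.00
Total tax = £0.82 + £0.23 + £0.43 = £1.48

£1.48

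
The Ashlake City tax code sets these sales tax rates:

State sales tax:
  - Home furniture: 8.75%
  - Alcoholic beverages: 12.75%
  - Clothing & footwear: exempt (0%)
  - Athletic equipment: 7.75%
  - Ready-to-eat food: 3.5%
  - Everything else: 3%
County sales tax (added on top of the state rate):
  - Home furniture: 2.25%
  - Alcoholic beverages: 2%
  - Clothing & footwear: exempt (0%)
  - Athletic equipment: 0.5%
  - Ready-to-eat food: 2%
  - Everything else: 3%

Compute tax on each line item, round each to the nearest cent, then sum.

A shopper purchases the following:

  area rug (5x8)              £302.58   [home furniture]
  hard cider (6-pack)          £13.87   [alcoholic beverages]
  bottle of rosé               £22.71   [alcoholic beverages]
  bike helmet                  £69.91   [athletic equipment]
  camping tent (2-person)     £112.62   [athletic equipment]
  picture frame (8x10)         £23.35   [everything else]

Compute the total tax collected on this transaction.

Area rug (5x8) £302.58: home furniture → 8.75% + 2.25% county = 11% → £33.28
Hard cider (6-pack) £13.87: alcoholic beverages → 12.75% + 2% county = 14.75% → £2.05
Bottle of rosé £22.71: alcoholic beverages → 12.75% + 2% county = 14.75% → £3.35
Bike helmet £69.91: athletic equipment → 7.75% + 0.5% county = 8.25% → £5.77
Camping tent (2-person) £112.62: athletic equipment → 7.75% + 0.5% county = 8.25% → £9.29
Picture frame (8x10) £23.35: everything else → 3% + 3% county = 6% → £1.40
Total tax = £33.28 + £2.05 + £3.35 + £5.77 + £9.29 + £1.40 = £55.14

£55.14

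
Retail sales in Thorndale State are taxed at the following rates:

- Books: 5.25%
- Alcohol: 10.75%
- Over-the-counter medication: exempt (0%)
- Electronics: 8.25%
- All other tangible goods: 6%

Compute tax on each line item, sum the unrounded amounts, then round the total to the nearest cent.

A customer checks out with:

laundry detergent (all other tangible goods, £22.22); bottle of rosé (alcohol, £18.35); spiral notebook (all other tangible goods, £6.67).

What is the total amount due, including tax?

Laundry detergent £22.22: all other tangible goods → 6% → £1.3332
Bottle of rosé £18.35: alcohol → 10.75% → £1.972625
Spiral notebook £6.67: all other tangible goods → 6% → £0.4002
Subtotal = £47.24; unrounded tax = £3.706025 → £3.71; total due = £50.95

£50.95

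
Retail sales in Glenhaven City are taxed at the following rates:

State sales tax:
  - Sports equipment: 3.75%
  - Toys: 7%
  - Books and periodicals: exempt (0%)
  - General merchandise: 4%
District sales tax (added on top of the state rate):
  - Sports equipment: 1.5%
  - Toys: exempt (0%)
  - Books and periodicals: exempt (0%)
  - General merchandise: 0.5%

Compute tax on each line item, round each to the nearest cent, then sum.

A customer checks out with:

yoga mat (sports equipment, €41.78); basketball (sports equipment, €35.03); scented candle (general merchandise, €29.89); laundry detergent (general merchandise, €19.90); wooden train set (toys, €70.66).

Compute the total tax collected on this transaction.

Yoga mat €41.78: sports equipment → 3.75% + 1.5% district = 5.25% → €2.19
Basketball €35.03: sports equipment → 3.75% + 1.5% district = 5.25% → €1.84
Scented candle €29.89: general merchandise → 4% + 0.5% district = 4.5% → €1.35
Laundry detergent €19.90: general merchandise → 4% + 0.5% district = 4.5% → €0.90
Wooden train set €70.66: toys → 7% + 0% district = 7% → €4.95
Total tax = €2.19 + €1.84 + €1.35 + €0.90 + €4.95 = €11.23

€11.23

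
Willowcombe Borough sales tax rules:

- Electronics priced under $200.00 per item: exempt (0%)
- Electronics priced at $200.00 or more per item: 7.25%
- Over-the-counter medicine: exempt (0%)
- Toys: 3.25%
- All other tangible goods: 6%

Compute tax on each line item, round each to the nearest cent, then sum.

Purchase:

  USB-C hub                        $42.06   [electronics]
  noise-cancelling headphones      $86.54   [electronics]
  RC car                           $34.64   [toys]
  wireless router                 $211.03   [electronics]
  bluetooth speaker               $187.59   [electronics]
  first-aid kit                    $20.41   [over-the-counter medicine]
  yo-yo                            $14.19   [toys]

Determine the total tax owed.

USB-C hub $42.06: electronics, under $200.00 → 0% → $0.00
Noise-cancelling headphones $86.54: electronics, under $200.00 → 0% → $0.00
RC car $34.64: toys → 3.25% → $1.13
Wireless router $211.03: electronics, $200.00 or more → 7.25% → $15.30
Bluetooth speaker $187.59: electronics, under $200.00 → 0% → $0.00
First-aid kit $20.41: over-the-counter medicine → 0% → $0.00
Yo-yo $14.19: toys → 3.25% → $0.46
Total tax = $1.13 + $15.30 + $0.46 = $16.89

$16.89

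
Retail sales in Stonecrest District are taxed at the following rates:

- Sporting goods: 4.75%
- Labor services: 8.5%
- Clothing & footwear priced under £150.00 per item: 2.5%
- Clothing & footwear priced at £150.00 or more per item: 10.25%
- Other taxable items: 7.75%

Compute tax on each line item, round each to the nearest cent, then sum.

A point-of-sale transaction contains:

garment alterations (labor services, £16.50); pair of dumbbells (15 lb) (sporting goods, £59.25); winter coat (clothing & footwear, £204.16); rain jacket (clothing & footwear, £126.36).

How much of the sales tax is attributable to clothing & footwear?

£24.09

Winter coat £204.16: clothing & footwear, £150.00 or more → 10.25% → £20.93
Rain jacket £126.36: clothing & footwear, under £150.00 → 2.5% → £3.16
Tax on clothing & footwear = £20.93 + £3.16 = £24.09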